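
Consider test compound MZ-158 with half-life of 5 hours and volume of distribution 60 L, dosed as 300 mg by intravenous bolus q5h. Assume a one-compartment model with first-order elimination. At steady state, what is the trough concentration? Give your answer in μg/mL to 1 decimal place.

5.0 μg/mL

The dosing interval is 1 half-life, so f = 2^(−1) = 0.5.
At steady state, R = 1/(1 − 0.5) = 2/1.
Single-dose peak C₀ = D/Vd = 300/60 = 5 μg/mL.
Steady-state peak Cmax,ss = C₀·R = 5 × 2/1 ≈ 10.000 μg/mL.
Steady-state trough Cmin,ss = Cmax,ss·f ≈ 10.000 × 0.5 ≈ 5.000 μg/mL.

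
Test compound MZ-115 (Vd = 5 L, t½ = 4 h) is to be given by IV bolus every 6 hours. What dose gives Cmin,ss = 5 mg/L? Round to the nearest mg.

46 mg

τ/t½ = 6/4 ≈ 1.5, so f = (1/2)^(6/4) ≈ 0.353553.
Cmin,ss = (D/Vd)·f/(1−f), so D = Cmin,ss·Vd·(1−f)/f.
D = 5 × 5 × (1−f)/f ≈ 5 × 5 × 1.82843 ≈ 45.71 mg.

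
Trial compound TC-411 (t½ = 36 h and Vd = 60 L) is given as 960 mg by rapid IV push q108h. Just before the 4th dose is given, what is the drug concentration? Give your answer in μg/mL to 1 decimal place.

2.3 μg/mL

f = (1/2)^(τ/t½) = (1/2)^(108/36) ≈ 0.1250.
C₀ = D/Vd = 960/60 ≈ 16.000 μg/mL.
Before the 4th dose, 3 doses have been given. Superposition: Cmin = C₀·(f + f² + … + f^3).
≈ 16.000 × (0.1250 + 0.0156 + 0.0020) ≈ 16.000 × 0.1426 ≈ 2.282 μg/mL.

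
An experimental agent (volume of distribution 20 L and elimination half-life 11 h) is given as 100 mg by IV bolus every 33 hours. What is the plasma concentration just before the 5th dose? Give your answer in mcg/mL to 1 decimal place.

0.7 mcg/mL

f = (1/2)^(τ/t½) = (1/2)^(33/11) ≈ 0.1250.
C₀ = D/Vd = 100/20 ≈ 5.000 mcg/mL.
Before the 5th dose, 4 doses have been given. Superposition: Cmin = C₀·(f + f² + … + f^4).
≈ 5.000 × (0.1250 + 0.0156 + 0.0020 + 0.0002) ≈ 5.000 × 0.1428 ≈ 0.714 mcg/mL.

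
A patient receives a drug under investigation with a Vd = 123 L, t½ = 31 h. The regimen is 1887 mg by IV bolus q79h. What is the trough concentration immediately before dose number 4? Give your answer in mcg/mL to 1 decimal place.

f = (1/2)^(τ/t½) = (1/2)^(79/31) ≈ 0.1709.
C₀ = D/Vd = 1887/123 ≈ 15.341 mcg/mL.
Before the 4th dose, 3 doses have been given. Superposition: Cmin = C₀·(f + f² + … + f^3).
≈ 15.341 × (0.1709 + 0.0292 + 0.0050) ≈ 15.341 × 0.2051 ≈ 3.146 mcg/mL.

3.1 mcg/mL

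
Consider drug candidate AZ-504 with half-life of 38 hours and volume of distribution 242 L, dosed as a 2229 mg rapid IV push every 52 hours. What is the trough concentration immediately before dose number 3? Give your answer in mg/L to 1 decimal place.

4.9 mg/L

f = (1/2)^(τ/t½) = (1/2)^(52/38) ≈ 0.3873.
C₀ = D/Vd = 2229/242 ≈ 9.211 mg/L.
Before the 3rd dose, 2 doses have been given. Superposition: Cmin = C₀·(f + f²).
≈ 9.211 × (0.3873 + 0.1500) ≈ 9.211 × 0.5373 ≈ 4.949 mg/L.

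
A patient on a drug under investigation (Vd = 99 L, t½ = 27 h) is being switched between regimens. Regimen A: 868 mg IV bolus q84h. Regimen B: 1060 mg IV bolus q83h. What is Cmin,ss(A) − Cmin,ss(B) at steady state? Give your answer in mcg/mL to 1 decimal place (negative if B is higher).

Regimen A: f = (1/2)^(84/27) ≈ 0.1157; Cmin,ss = (868/99)·f/(1−f) ≈ 1.147 mcg/mL.
Regimen B: f = (1/2)^(83/27) ≈ 0.1187; Cmin,ss = (1060/99)·f/(1−f) ≈ 1.442 mcg/mL.
Difference ≈ 1.147 − 1.442 ≈ -0.295 mcg/mL.

-0.3 mcg/mL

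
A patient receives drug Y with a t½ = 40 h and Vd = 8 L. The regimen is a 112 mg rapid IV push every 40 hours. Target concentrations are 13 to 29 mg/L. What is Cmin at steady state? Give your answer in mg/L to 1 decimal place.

14.0 mg/L

τ = 40 h = 1 half-life, so f = (1/2)^1 = 0.5.
At steady state, R = 1/(1 − 0.5) = 2/1.
Single-dose peak C₀ = D/Vd = 112/8 = 14 mg/L.
Steady-state peak Cmax,ss = C₀·R = 14 × 2/1 ≈ 28.000 mg/L.
Steady-state trough Cmin,ss = Cmax,ss·f ≈ 28.000 × 0.5 ≈ 14.000 mg/L.
Trough 14.0 mg/L vs MEC 13 mg/L: adequate.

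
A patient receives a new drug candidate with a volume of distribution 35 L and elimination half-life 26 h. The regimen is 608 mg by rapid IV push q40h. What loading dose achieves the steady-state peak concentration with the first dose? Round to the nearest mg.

927 mg

f = (1/2)^(40/26) ≈ 0.344252; accumulation ratio R = 1/(1−f) ≈ 1.52498.
Loading dose to hit Cmax,ss on first dose: D_load = D_maint·R ≈ 608 × 1.52498 ≈ 927.19 mg.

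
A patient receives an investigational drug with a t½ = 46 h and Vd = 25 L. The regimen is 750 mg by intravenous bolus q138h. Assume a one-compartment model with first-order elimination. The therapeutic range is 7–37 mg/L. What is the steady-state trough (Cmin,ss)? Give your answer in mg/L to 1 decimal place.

τ = 138 h = 3 half-lives, so f = (1/2)^3 = 0.125.
Accumulation ratio R = 1/(1 − f) = 1/0.875 = 8/7.
Single-dose peak C₀ = D/Vd = 750/25 = 30 mg/L.
Steady-state peak Cmax,ss = C₀·R = 30 × 8/7 ≈ 34.286 mg/L.
Steady-state trough Cmin,ss = Cmax,ss·f ≈ 34.286 × 0.125 ≈ 4.286 mg/L.
Trough 4.3 mg/L vs MEC 7 mg/L: subtherapeutic.

4.3 mg/L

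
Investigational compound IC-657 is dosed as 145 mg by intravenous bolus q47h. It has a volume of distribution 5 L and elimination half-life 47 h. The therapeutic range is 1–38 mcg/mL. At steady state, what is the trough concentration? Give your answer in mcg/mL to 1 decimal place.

29.0 mcg/mL

The dosing interval is 1 half-life, so f = 2^(−1) = 0.5.
Accumulation ratio R = 1/(1 − f) = 1/0.5 = 2/1.
Single-dose peak C₀ = D/Vd = 145/5 = 29 mcg/mL.
Steady-state peak Cmax,ss = C₀·R = 29 × 2/1 ≈ 58.000 mcg/mL.
Steady-state trough Cmin,ss = Cmax,ss·f ≈ 58.000 × 0.5 ≈ 29.000 mcg/mL.
Trough 29.0 mcg/mL vs MEC 1 mcg/mL: adequate.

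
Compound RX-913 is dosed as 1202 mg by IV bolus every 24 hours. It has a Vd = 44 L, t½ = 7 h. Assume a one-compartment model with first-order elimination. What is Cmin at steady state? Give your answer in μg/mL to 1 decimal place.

2.8 μg/mL

k = ln2/t½ = ln2/7 ≈ 0.099021 h⁻¹; fraction remaining f = e^(−kτ) = e^(−0.099021×24) ≈ 0.0929.
Each bolus raises the concentration by D/Vd = 1202/44 ≈ 27.318 μg/mL.
Steady-state trough Cmin,ss = C₀·f/(1−f) ≈ 27.318 × 0.0929/0.9071 ≈ 2.798 μg/mL.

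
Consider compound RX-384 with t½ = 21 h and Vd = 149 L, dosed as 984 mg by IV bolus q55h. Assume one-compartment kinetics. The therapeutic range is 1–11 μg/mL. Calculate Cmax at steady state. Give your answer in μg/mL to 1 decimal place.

7.9 μg/mL

k = ln2/t½ = ln2/21 ≈ 0.033007 h⁻¹; fraction remaining f = e^(−kτ) = e^(−0.033007×55) ≈ 0.1628.
At steady state, accumulation factor R = 1/(1 − e^(−kτ)) ≈ 1.1945.
Each bolus raises the concentration by D/Vd = 984/149 ≈ 6.604 μg/mL.
Steady-state peak Cmax,ss = C₀·R ≈ 6.604 × 1.1945 ≈ 7.888 μg/mL.
Peak 7.9 μg/mL vs MTC 11 μg/mL: below toxic threshold.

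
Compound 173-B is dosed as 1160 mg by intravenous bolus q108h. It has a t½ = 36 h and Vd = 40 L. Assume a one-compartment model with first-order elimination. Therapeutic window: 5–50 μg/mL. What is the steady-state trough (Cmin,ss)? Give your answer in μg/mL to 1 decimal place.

The dosing interval is 3 half-lives, so f = 2^(−3) = 0.125.
Accumulation ratio R = 1/(1 − f) = 1/0.875 = 8/7.
Single-dose peak C₀ = D/Vd = 1160/40 = 29 μg/mL.
Steady-state peak Cmax,ss = C₀·R = 29 × 8/7 ≈ 33.143 μg/mL.
Steady-state trough Cmin,ss = Cmax,ss·f ≈ 33.143 × 0.125 ≈ 4.143 μg/mL.
Trough 4.1 μg/mL vs MEC 5 μg/mL: subtherapeutic.

4.1 μg/mL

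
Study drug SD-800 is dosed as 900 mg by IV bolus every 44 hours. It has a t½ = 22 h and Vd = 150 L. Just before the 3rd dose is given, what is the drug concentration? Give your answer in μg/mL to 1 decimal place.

f = (1/2)^(τ/t½) = (1/2)^(44/22) ≈ 0.2500.
C₀ = D/Vd = 900/150 ≈ 6.000 μg/mL.
Before the 3rd dose, 2 doses have been given. Superposition: Cmin = C₀·(f + f²).
≈ 6.000 × (0.2500 + 0.0625) ≈ 6.000 × 0.3125 ≈ 1.875 μg/mL.

1.9 μg/mL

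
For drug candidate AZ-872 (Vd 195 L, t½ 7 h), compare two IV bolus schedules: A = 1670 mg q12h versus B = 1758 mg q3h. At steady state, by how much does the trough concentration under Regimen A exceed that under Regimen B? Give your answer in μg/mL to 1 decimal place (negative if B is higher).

-22.3 μg/mL

Regimen A: f = (1/2)^(12/7) ≈ 0.3048; Cmin,ss = (1670/195)·f/(1−f) ≈ 3.755 μg/mL.
Regimen B: f = (1/2)^(3/7) ≈ 0.7430; Cmin,ss = (1758/195)·f/(1−f) ≈ 26.064 μg/mL.
Difference ≈ 3.755 − 26.064 ≈ -22.309 μg/mL.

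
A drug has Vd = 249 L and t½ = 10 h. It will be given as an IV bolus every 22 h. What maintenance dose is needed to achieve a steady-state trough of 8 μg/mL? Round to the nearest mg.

7161 mg

τ/t½ = 22/10 ≈ 2.2, so f = (1/2)^(22/10) ≈ 0.217638.
Cmin,ss = (D/Vd)·f/(1−f), so D = Cmin,ss·Vd·(1−f)/f.
D = 8 × 249 × (1−f)/f ≈ 8 × 249 × 3.59479 ≈ 7160.82 mg.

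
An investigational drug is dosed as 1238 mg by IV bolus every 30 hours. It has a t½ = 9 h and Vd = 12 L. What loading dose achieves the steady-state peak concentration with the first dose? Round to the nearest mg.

f = (1/2)^(30/9) ≈ 0.099213; accumulation ratio R = 1/(1−f) ≈ 1.11014.
Loading dose to hit Cmax,ss on first dose: D_load = D_maint·R ≈ 1238 × 1.11014 ≈ 1374.35 mg.

1374 mg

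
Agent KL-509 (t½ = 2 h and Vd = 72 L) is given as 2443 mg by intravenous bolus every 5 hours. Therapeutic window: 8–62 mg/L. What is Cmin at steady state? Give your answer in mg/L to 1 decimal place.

7.3 mg/L

τ/t½ = 5/2 ≈ 2.5, so fraction remaining f = (1/2)^(5/2) ≈ 0.1768.
Each bolus raises the concentration by D/Vd = 2443/72 ≈ 33.931 mg/L.
Steady-state trough Cmin,ss = C₀·f/(1−f) ≈ 33.931 × 0.1768/0.8232 ≈ 7.287 mg/L.
Trough 7.3 mg/L vs MEC 8 mg/L: subtherapeutic.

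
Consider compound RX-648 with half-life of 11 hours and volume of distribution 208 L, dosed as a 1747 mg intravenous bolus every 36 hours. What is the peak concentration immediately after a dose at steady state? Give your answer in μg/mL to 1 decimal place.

k = ln2/t½ = ln2/11 ≈ 0.063013 h⁻¹; fraction remaining f = e^(−kτ) = e^(−0.063013×36) ≈ 0.1035.
Accumulation ratio R = 1/(1 − f) ≈ 1/0.8965 ≈ 1.1154.
Each bolus raises the concentration by D/Vd = 1747/208 ≈ 8.399 μg/mL.
Steady-state peak Cmax,ss = C₀·R ≈ 8.399 × 1.1154 ≈ 9.368 μg/mL.

9.4 μg/mL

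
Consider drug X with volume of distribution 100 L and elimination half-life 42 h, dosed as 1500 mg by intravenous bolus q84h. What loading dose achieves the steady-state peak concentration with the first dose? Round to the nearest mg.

f = (1/2)^(84/42) ≈ 0.250000; accumulation ratio R = 1/(1−f) ≈ 1.33333.
Loading dose to hit Cmax,ss on first dose: D_load = D_maint·R ≈ 1500 × 1.33333 ≈ 1999.99 mg.

2000 mg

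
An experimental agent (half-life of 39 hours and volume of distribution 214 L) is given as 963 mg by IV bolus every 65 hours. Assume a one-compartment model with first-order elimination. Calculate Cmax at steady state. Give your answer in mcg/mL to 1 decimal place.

τ/t½ = 65/39 ≈ 1.6667, so fraction remaining f = (1/2)^(65/39) ≈ 0.3150.
At steady state, accumulation factor R = 1/(1 − e^(−kτ)) ≈ 1.4599.
Each bolus raises the concentration by D/Vd = 963/214 ≈ 4.500 mcg/mL.
Steady-state peak Cmax,ss = C₀·R ≈ 4.500 × 1.4599 ≈ 6.570 mcg/mL.

6.6 mcg/mL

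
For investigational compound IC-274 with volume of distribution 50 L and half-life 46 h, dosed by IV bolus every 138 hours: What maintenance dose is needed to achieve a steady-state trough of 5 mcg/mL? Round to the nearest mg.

1750 mg

τ/t½ = 138/46 ≈ 3, so f = (1/2)^(138/46) ≈ 0.125000.
Cmin,ss = (D/Vd)·f/(1−f), so D = Cmin,ss·Vd·(1−f)/f.
D = 5 × 50 × (1−f)/f ≈ 5 × 50 × 7.00000 ≈ 1750.00 mg.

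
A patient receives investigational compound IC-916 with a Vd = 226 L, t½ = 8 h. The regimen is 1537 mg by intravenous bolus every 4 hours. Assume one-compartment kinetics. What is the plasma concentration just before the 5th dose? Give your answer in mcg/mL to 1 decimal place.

12.3 mcg/mL

f = (1/2)^(τ/t½) = (1/2)^(4/8) ≈ 0.7071.
C₀ = D/Vd = 1537/226 ≈ 6.801 mcg/mL.
Before the 5th dose, 4 doses have been given. Superposition: Cmin = C₀·(f + f² + … + f^4).
≈ 6.801 × (0.7071 + 0.5000 + 0.3535 + 0.2500) ≈ 6.801 × 1.8106 ≈ 12.314 mcg/mL.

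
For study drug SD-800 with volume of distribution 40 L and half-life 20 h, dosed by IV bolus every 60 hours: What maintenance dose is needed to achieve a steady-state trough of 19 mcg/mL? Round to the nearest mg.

5320 mg

τ/t½ = 60/20 ≈ 3, so f = (1/2)^(60/20) ≈ 0.125000.
Cmin,ss = (D/Vd)·f/(1−f), so D = Cmin,ss·Vd·(1−f)/f.
D = 19 × 40 × (1−f)/f ≈ 19 × 40 × 7.00000 ≈ 5320.00 mg.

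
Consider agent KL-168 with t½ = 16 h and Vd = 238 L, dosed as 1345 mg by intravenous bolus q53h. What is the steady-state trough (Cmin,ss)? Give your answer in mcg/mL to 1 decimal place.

τ/t½ = 53/16 ≈ 3.3125, so fraction remaining f = (1/2)^(53/16) ≈ 0.1007.
Single-dose peak C₀ = D/Vd = 1345/238 ≈ 5.651 mcg/mL.
Steady-state trough Cmin,ss = C₀·f/(1−f) ≈ 5.651 × 0.1007/0.8993 ≈ 0.633 mcg/mL.

0.6 mcg/mL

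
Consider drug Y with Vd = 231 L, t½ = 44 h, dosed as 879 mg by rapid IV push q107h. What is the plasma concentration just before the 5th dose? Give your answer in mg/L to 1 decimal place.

f = (1/2)^(τ/t½) = (1/2)^(107/44) ≈ 0.1853.
C₀ = D/Vd = 879/231 ≈ 3.805 mg/L.
Before the 5th dose, 4 doses have been given. Superposition: Cmin = C₀·(f + f² + … + f^4).
≈ 3.805 × (0.1853 + 0.0343 + 0.0064 + 0.0012) ≈ 3.805 × 0.2272 ≈ 0.864 mg/L.

0.9 mg/L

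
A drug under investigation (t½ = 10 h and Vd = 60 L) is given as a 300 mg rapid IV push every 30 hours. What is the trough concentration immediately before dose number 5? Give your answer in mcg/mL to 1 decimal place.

f = (1/2)^(τ/t½) = (1/2)^(30/10) ≈ 0.1250.
C₀ = D/Vd = 300/60 ≈ 5.000 mcg/mL.
Before the 5th dose, 4 doses have been given. Superposition: Cmin = C₀·(f + f² + … + f^4).
≈ 5.000 × (0.1250 + 0.0156 + 0.0020 + 0.0002) ≈ 5.000 × 0.1428 ≈ 0.714 mcg/mL.

0.7 mcg/mL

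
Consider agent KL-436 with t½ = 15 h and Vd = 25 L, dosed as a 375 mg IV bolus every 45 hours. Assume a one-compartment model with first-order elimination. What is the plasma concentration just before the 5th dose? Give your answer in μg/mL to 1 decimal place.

f = (1/2)^(τ/t½) = (1/2)^(45/15) ≈ 0.1250.
C₀ = D/Vd = 375/25 ≈ 15.000 μg/mL.
Before the 5th dose, 4 doses have been given. Superposition: Cmin = C₀·(f + f² + … + f^4).
≈ 15.000 × (0.1250 + 0.0156 + 0.0020 + 0.0002) ≈ 15.000 × 0.1428 ≈ 2.142 μg/mL.

2.1 μg/mL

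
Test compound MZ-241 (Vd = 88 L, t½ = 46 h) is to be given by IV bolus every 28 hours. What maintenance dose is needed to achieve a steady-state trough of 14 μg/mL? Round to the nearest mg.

τ/t½ = 28/46 ≈ 0.6087, so f = (1/2)^(28/46) ≈ 0.655789.
Cmin,ss = (D/Vd)·f/(1−f), so D = Cmin,ss·Vd·(1−f)/f.
D = 14 × 88 × (1−f)/f ≈ 14 × 88 × 0.52488 ≈ 646.65 mg.

647 mg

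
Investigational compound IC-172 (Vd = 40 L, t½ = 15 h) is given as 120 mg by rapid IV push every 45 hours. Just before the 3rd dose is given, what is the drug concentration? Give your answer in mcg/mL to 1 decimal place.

0.4 mcg/mL

f = (1/2)^(τ/t½) = (1/2)^(45/15) ≈ 0.1250.
C₀ = D/Vd = 120/40 ≈ 3.000 mcg/mL.
Before the 3rd dose, 2 doses have been given. Superposition: Cmin = C₀·(f + f²).
≈ 3.000 × (0.1250 + 0.0156) ≈ 3.000 × 0.1406 ≈ 0.422 mcg/mL.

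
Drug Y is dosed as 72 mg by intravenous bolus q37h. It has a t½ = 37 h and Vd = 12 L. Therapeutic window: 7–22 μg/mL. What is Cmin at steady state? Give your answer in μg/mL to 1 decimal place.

6.0 μg/mL

τ = 37 h = 1 half-life, so f = (1/2)^1 = 0.5.
Accumulation ratio R = 1/(1 − f) = 1/0.5 = 2/1.
Single-dose peak C₀ = D/Vd = 72/12 = 6 μg/mL.
Steady-state peak Cmax,ss = C₀·R = 6 × 2/1 ≈ 12.000 μg/mL.
Steady-state trough Cmin,ss = Cmax,ss·f ≈ 12.000 × 0.5 ≈ 6.000 μg/mL.
Trough 6.0 μg/mL vs MEC 7 μg/mL: subtherapeutic.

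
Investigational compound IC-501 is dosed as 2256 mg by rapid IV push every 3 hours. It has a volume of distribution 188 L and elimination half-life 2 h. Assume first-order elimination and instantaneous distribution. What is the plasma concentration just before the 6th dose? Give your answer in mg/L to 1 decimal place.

f = (1/2)^(τ/t½) = (1/2)^(3/2) ≈ 0.3536.
C₀ = D/Vd = 2256/188 ≈ 12.000 mg/L.
Before the 6th dose, 5 doses have been given. Superposition: Cmin = C₀·(f + f² + … + f^5).
≈ 12.000 × (0.3536 + 0.1250 + 0.0442 + 0.0156 + 0.0055) ≈ 12.000 × 0.5439 ≈ 6.527 mg/L.

6.5 mg/L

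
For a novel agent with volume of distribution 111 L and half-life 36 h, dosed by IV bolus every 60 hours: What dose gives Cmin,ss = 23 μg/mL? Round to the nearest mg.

5552 mg

τ/t½ = 60/36 ≈ 1.6667, so f = (1/2)^(60/36) ≈ 0.314980.
Cmin,ss = (D/Vd)·f/(1−f), so D = Cmin,ss·Vd·(1−f)/f.
D = 23 × 111 × (1−f)/f ≈ 23 × 111 × 2.17480 ≈ 5552.26 mg.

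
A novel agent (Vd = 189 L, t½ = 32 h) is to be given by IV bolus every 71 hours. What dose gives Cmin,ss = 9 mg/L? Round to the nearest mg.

6217 mg

τ/t½ = 71/32 ≈ 2.2188, so f = (1/2)^(71/32) ≈ 0.214827.
Cmin,ss = (D/Vd)·f/(1−f), so D = Cmin,ss·Vd·(1−f)/f.
D = 9 × 189 × (1−f)/f ≈ 9 × 189 × 3.65491 ≈ 6217.00 mg.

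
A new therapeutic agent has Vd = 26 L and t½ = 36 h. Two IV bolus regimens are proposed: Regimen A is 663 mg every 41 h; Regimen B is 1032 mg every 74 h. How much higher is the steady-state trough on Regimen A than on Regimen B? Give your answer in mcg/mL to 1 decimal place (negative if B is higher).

Regimen A: f = (1/2)^(41/36) ≈ 0.4541; Cmin,ss = (663/26)·f/(1−f) ≈ 21.212 mcg/mL.
Regimen B: f = (1/2)^(74/36) ≈ 0.2406; Cmin,ss = (1032/26)·f/(1−f) ≈ 12.576 mcg/mL.
Difference ≈ 21.212 − 12.576 ≈ 8.636 mcg/mL.

8.6 mcg/mL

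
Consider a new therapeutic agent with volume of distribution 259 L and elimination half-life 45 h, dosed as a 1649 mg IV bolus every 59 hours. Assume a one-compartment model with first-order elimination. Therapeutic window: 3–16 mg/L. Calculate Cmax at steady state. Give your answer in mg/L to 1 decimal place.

10.7 mg/L

τ/t½ = 59/45 ≈ 1.3111, so fraction remaining f = (1/2)^(59/45) ≈ 0.4030.
Accumulation ratio R = 1/(1 − f) ≈ 1/0.5970 ≈ 1.6750.
Single-dose peak C₀ = D/Vd = 1649/259 ≈ 6.367 mg/L.
Cmax,ss = C₀/(1 − f) ≈ 6.367/0.5970 ≈ 10.665 mg/L.
Peak 10.7 mg/L vs MTC 16 mg/L: below toxic threshold.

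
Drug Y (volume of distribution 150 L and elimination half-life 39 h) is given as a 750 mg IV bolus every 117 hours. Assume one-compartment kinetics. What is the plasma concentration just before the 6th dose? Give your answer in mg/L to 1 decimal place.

0.7 mg/L

f = (1/2)^(τ/t½) = (1/2)^(117/39) ≈ 0.1250.
C₀ = D/Vd = 750/150 ≈ 5.000 mg/L.
Before the 6th dose, 5 doses have been given. Superposition: Cmin = C₀·(f + f² + … + f^5).
≈ 5.000 × (0.1250 + 0.0156 + 0.0020 + 0.0002 + 0.0000) ≈ 5.000 × 0.1428 ≈ 0.714 mg/L.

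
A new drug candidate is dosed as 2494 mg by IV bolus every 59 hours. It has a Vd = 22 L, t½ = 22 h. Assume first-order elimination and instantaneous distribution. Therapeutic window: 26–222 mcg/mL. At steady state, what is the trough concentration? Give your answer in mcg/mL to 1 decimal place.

20.9 mcg/mL

Over one 59-h interval, 59/22 ≈ 2.6818 half-lives elapse, leaving f ≈ 0.1558 of each dose.
Accumulation ratio R = 1/(1 − f) ≈ 1/0.8442 ≈ 1.1846.
Each bolus raises the concentration by D/Vd = 2494/22 ≈ 113.364 mcg/mL.
Steady-state peak Cmax,ss = C₀·R ≈ 113.364 × 1.1846 ≈ 134.291 mcg/mL.
One interval later, Cmin,ss = Cmax,ss·e^(−kτ) ≈ 134.291 × 0.1558 ≈ 20.923 mcg/mL.
Trough 20.9 mcg/mL vs MEC 26 mcg/mL: subtherapeutic.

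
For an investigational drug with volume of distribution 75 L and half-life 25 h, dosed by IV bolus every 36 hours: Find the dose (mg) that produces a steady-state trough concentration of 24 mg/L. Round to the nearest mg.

τ/t½ = 36/25 ≈ 1.44, so f = (1/2)^(36/25) ≈ 0.368567.
Cmin,ss = (D/Vd)·f/(1−f), so D = Cmin,ss·Vd·(1−f)/f.
D = 24 × 75 × (1−f)/f ≈ 24 × 75 × 1.71321 ≈ 3083.78 mg.

3084 mg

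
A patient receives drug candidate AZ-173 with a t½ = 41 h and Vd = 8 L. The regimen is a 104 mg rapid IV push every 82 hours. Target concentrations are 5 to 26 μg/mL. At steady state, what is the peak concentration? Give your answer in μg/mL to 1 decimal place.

17.3 μg/mL

The dosing interval is 2 half-lives, so f = 2^(−2) = 0.25.
Accumulation ratio R = 1/(1 − f) = 1/0.75 = 4/3.
Single-dose peak C₀ = D/Vd = 104/8 = 13 μg/mL.
Steady-state peak Cmax,ss = C₀·R = 13 × 4/3 ≈ 17.333 μg/mL.
Peak 17.3 μg/mL vs MTC 26 μg/mL: below toxic threshold.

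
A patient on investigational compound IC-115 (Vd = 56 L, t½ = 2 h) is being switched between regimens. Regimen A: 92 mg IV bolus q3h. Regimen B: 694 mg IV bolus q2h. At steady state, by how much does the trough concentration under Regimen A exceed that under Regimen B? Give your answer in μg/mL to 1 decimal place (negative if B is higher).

Regimen A: f = (1/2)^(3/2) ≈ 0.3536; Cmin,ss = (92/56)·f/(1−f) ≈ 0.899 μg/mL.
Regimen B: f = (1/2)^(2/2) ≈ 0.5000; Cmin,ss = (694/56)·f/(1−f) ≈ 12.393 μg/mL.
Difference ≈ 0.899 − 12.393 ≈ -11.494 μg/mL.

-11.5 μg/mL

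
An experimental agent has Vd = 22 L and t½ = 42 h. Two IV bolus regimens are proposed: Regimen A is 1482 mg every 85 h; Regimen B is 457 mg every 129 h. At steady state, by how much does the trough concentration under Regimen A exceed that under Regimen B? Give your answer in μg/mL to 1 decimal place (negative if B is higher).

Regimen A: f = (1/2)^(85/42) ≈ 0.2459; Cmin,ss = (1482/22)·f/(1−f) ≈ 21.966 μg/mL.
Regimen B: f = (1/2)^(129/42) ≈ 0.1190; Cmin,ss = (457/22)·f/(1−f) ≈ 2.806 μg/mL.
Difference ≈ 21.966 − 2.806 ≈ 19.160 μg/mL.

19.2 μg/mL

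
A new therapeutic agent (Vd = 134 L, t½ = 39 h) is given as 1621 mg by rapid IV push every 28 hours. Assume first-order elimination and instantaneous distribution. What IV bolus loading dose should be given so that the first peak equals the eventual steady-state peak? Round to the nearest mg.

f = (1/2)^(28/39) ≈ 0.607961; accumulation ratio R = 1/(1−f) ≈ 2.55077.
Loading dose to hit Cmax,ss on first dose: D_load = D_maint·R ≈ 1621 × 2.55077 ≈ 4134.80 mg.

4135 mg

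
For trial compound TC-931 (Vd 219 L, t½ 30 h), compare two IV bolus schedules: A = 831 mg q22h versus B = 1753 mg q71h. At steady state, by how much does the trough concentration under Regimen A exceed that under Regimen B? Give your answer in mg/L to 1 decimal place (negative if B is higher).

Regimen A: f = (1/2)^(22/30) ≈ 0.6015; Cmin,ss = (831/219)·f/(1−f) ≈ 5.727 mg/L.
Regimen B: f = (1/2)^(71/30) ≈ 0.1939; Cmin,ss = (1753/219)·f/(1−f) ≈ 1.925 mg/L.
Difference ≈ 5.727 − 1.925 ≈ 3.802 mg/L.

3.8 mg/L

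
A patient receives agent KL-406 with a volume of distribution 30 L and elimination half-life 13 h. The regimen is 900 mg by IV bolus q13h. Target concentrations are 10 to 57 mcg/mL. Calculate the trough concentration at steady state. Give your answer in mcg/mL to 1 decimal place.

The dosing interval is 1 half-life, so f = 2^(−1) = 0.5.
At steady state, R = 1/(1 − 0.5) = 2/1.
Single-dose peak C₀ = D/Vd = 900/30 = 30 mcg/mL.
Steady-state peak Cmax,ss = C₀·R = 30 × 2/1 ≈ 60.000 mcg/mL.
Steady-state trough Cmin,ss = Cmax,ss·f ≈ 60.000 × 0.5 ≈ 30.000 mcg/mL.
Trough 30.0 mcg/mL vs MEC 10 mcg/mL: adequate.

30.0 mcg/mL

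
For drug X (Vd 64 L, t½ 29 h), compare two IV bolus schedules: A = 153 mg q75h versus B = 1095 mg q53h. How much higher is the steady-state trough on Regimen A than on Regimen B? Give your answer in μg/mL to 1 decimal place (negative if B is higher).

-6.2 μg/mL

Regimen A: f = (1/2)^(75/29) ≈ 0.1665; Cmin,ss = (153/64)·f/(1−f) ≈ 0.478 μg/mL.
Regimen B: f = (1/2)^(53/29) ≈ 0.2817; Cmin,ss = (1095/64)·f/(1−f) ≈ 6.710 μg/mL.
Difference ≈ 0.478 − 6.710 ≈ -6.232 μg/mL.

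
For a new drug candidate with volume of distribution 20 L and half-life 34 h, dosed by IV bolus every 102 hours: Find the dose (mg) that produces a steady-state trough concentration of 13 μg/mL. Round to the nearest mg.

1820 mg

τ/t½ = 102/34 ≈ 3, so f = (1/2)^(102/34) ≈ 0.125000.
Cmin,ss = (D/Vd)·f/(1−f), so D = Cmin,ss·Vd·(1−f)/f.
D = 13 × 20 × (1−f)/f ≈ 13 × 20 × 7.00000 ≈ 1820.00 mg.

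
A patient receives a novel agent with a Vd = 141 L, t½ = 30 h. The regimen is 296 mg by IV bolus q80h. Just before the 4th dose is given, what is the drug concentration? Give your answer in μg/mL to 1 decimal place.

0.4 μg/mL

f = (1/2)^(τ/t½) = (1/2)^(80/30) ≈ 0.1575.
C₀ = D/Vd = 296/141 ≈ 2.099 μg/mL.
Before the 4th dose, 3 doses have been given. Superposition: Cmin = C₀·(f + f² + … + f^3).
≈ 2.099 × (0.1575 + 0.0248 + 0.0039) ≈ 2.099 × 0.1862 ≈ 0.391 μg/mL.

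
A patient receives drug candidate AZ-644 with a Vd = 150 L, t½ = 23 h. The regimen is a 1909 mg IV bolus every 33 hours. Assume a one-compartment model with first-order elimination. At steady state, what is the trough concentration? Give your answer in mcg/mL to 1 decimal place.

7.5 mcg/mL

Over one 33-h interval, 33/23 ≈ 1.4348 half-lives elapse, leaving f ≈ 0.3699 of each dose.
At steady state, accumulation factor R = 1/(1 − e^(−kτ)) ≈ 1.5870.
Each bolus raises the concentration by D/Vd = 1909/150 ≈ 12.727 mcg/mL.
Steady-state peak Cmax,ss = C₀·R ≈ 12.727 × 1.5870 ≈ 20.198 mcg/mL.
Steady-state trough Cmin,ss = Cmax,ss·f ≈ 20.198 × 0.3699 ≈ 7.471 mcg/mL.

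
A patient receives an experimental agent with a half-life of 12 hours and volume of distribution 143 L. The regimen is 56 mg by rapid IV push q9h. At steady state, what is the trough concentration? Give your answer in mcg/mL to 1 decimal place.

0.6 mcg/mL

k = ln2/t½ = ln2/12 ≈ 0.057762 h⁻¹; fraction remaining f = e^(−kτ) = e^(−0.057762×9) ≈ 0.5946.
Each bolus raises the concentration by D/Vd = 56/143 ≈ 0.392 mcg/mL.
Steady-state trough Cmin,ss = C₀·f/(1−f) ≈ 0.392 × 0.5946/0.4054 ≈ 0.575 mcg/mL.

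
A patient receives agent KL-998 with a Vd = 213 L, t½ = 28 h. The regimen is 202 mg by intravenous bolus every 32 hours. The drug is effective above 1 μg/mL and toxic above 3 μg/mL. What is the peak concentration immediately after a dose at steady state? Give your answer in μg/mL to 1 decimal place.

1.7 μg/mL

Over one 32-h interval, 32/28 ≈ 1.1429 half-lives elapse, leaving f ≈ 0.4529 of each dose.
At steady state, accumulation factor R = 1/(1 − e^(−kτ)) ≈ 1.8278.
Each bolus raises the concentration by D/Vd = 202/213 ≈ 0.948 μg/mL.
Steady-state peak Cmax,ss = C₀·R ≈ 0.948 × 1.8278 ≈ 1.733 μg/mL.
Peak 1.7 μg/mL vs MTC 3 μg/mL: below toxic threshold.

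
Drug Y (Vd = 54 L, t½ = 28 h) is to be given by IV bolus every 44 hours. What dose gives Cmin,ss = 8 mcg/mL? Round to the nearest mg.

τ/t½ = 44/28 ≈ 1.5714, so f = (1/2)^(44/28) ≈ 0.336475.
Cmin,ss = (D/Vd)·f/(1−f), so D = Cmin,ss·Vd·(1−f)/f.
D = 8 × 54 × (1−f)/f ≈ 8 × 54 × 1.97199 ≈ 851.90 mg.

852 mg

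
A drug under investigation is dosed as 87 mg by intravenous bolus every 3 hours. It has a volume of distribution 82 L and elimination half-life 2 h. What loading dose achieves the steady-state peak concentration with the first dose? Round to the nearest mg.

f = (1/2)^(3/2) ≈ 0.353553; accumulation ratio R = 1/(1−f) ≈ 1.54692.
Loading dose to hit Cmax,ss on first dose: D_load = D_maint·R ≈ 87 × 1.54692 ≈ 134.58 mg.

135 mg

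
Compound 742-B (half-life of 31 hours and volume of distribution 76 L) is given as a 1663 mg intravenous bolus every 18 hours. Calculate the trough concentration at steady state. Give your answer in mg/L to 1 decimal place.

44.2 mg/L

k = ln2/t½ = ln2/31 ≈ 0.022360 h⁻¹; fraction remaining f = e^(−kτ) = e^(−0.022360×18) ≈ 0.6687.
Each bolus raises the concentration by D/Vd = 1663/76 ≈ 21.882 mg/L.
Steady-state trough Cmin,ss = C₀·f/(1−f) ≈ 21.882 × 0.6687/0.3313 ≈ 44.167 mg/L.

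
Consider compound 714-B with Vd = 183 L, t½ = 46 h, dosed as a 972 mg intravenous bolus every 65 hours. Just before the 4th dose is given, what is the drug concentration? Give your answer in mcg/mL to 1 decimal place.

3.0 mcg/mL

f = (1/2)^(τ/t½) = (1/2)^(65/46) ≈ 0.3755.
C₀ = D/Vd = 972/183 ≈ 5.311 mcg/mL.
Before the 4th dose, 3 doses have been given. Superposition: Cmin = C₀·(f + f² + … + f^3).
≈ 5.311 × (0.3755 + 0.1410 + 0.0529) ≈ 5.311 × 0.5694 ≈ 3.024 mcg/mL.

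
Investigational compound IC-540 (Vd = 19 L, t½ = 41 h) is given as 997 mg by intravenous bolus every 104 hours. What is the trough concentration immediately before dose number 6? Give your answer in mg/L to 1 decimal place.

10.9 mg/L

f = (1/2)^(τ/t½) = (1/2)^(104/41) ≈ 0.1724.
C₀ = D/Vd = 997/19 ≈ 52.474 mg/L.
Before the 6th dose, 5 doses have been given. Superposition: Cmin = C₀·(f + f² + … + f^5).
≈ 52.474 × (0.1724 + 0.0297 + 0.0051 + 0.0009 + 0.0002) ≈ 52.474 × 0.2083 ≈ 10.930 mg/L.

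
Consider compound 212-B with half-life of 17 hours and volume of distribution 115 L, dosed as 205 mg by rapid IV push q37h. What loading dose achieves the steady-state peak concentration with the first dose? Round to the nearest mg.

263 mg

f = (1/2)^(37/17) ≈ 0.221216; accumulation ratio R = 1/(1−f) ≈ 1.28405.
Loading dose to hit Cmax,ss on first dose: D_load = D_maint·R ≈ 205 × 1.28405 ≈ 263.23 mg.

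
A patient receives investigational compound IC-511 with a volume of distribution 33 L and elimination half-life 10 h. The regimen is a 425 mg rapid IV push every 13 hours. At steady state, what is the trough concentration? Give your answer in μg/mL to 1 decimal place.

8.8 μg/mL

τ/t½ = 13/10 ≈ 1.3, so fraction remaining f = (1/2)^(13/10) ≈ 0.4061.
Single-dose peak C₀ = D/Vd = 425/33 ≈ 12.879 μg/mL.
Steady-state trough Cmin,ss = C₀·f/(1−f) ≈ 12.879 × 0.4061/0.5939 ≈ 8.806 μg/mL.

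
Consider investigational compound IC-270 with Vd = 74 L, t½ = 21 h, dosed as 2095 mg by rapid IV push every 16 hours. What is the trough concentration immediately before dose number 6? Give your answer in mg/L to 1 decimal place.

f = (1/2)^(τ/t½) = (1/2)^(16/21) ≈ 0.5897.
C₀ = D/Vd = 2095/74 ≈ 28.311 mg/L.
Before the 6th dose, 5 doses have been given. Superposition: Cmin = C₀·(f + f² + … + f^5).
≈ 28.311 × (0.5897 + 0.3477 + 0.2051 + 0.1209 + 0.0713) ≈ 28.311 × 1.3347 ≈ 37.787 mg/L.

37.8 mg/L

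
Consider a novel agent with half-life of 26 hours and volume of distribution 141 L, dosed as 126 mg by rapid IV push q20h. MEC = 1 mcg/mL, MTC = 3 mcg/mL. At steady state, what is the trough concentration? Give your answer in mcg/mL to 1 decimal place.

τ/t½ = 20/26 ≈ 0.76923, so fraction remaining f = (1/2)^(20/26) ≈ 0.5867.
Each bolus raises the concentration by D/Vd = 126/141 ≈ 0.894 mcg/mL.
Steady-state trough Cmin,ss = C₀·f/(1−f) ≈ 0.894 × 0.5867/0.4133 ≈ 1.269 mcg/mL.
Trough 1.3 mcg/mL vs MEC 1 mcg/mL: adequate.

1.3 mcg/mL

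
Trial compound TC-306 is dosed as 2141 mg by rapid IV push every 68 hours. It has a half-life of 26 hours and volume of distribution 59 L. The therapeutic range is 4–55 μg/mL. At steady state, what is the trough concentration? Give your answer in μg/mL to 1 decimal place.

k = ln2/t½ = ln2/26 ≈ 0.026660 h⁻¹; fraction remaining f = e^(−kτ) = e^(−0.026660×68) ≈ 0.1632.
Each bolus raises the concentration by D/Vd = 2141/59 ≈ 36.288 μg/mL.
Steady-state trough Cmin,ss = C₀·f/(1−f) ≈ 36.288 × 0.1632/0.8368 ≈ 7.077 μg/mL.
Trough 7.1 μg/mL vs MEC 4 μg/mL: adequate.

7.1 μg/mL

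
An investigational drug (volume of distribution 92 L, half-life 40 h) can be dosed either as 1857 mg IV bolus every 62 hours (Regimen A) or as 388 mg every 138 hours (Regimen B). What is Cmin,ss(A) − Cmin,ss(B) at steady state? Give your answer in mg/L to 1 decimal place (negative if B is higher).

Regimen A: f = (1/2)^(62/40) ≈ 0.3415; Cmin,ss = (1857/92)·f/(1−f) ≈ 10.468 mg/L.
Regimen B: f = (1/2)^(138/40) ≈ 0.0915; Cmin,ss = (388/92)·f/(1−f) ≈ 0.425 mg/L.
Difference ≈ 10.468 − 0.425 ≈ 10.043 mg/L.

10.0 mg/L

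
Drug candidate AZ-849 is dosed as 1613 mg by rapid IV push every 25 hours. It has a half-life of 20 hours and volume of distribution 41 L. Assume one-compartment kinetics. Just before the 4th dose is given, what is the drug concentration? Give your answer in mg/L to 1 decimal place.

f = (1/2)^(τ/t½) = (1/2)^(25/20) ≈ 0.4204.
C₀ = D/Vd = 1613/41 ≈ 39.341 mg/L.
Before the 4th dose, 3 doses have been given. Superposition: Cmin = C₀·(f + f² + … + f^3).
≈ 39.341 × (0.4204 + 0.1767 + 0.0743) ≈ 39.341 × 0.6714 ≈ 26.414 mg/L.

26.4 mg/L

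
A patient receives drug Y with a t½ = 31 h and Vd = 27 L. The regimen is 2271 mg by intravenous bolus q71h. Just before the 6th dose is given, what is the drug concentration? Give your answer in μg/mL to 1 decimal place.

f = (1/2)^(τ/t½) = (1/2)^(71/31) ≈ 0.2044.
C₀ = D/Vd = 2271/27 ≈ 84.111 μg/mL.
Before the 6th dose, 5 doses have been given. Superposition: Cmin = C₀·(f + f² + … + f^5).
≈ 84.111 × (0.2044 + 0.0418 + 0.0085 + 0.0017 + 0.0004) ≈ 84.111 × 0.2568 ≈ 21.600 μg/mL.

21.6 μg/mL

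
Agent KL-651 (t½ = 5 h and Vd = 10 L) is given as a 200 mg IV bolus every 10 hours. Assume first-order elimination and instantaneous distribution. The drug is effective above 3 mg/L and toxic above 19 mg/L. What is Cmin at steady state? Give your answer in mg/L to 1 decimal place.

6.7 mg/L

The dosing interval is 2 half-lives, so f = 2^(−2) = 0.25.
Accumulation ratio R = 1/(1 − f) = 1/0.75 = 4/3.
Single-dose peak C₀ = D/Vd = 200/10 = 20 mg/L.
Steady-state peak Cmax,ss = C₀·R = 20 × 4/3 ≈ 26.667 mg/L.
Steady-state trough Cmin,ss = Cmax,ss·f ≈ 26.667 × 0.25 ≈ 6.667 mg/L.
Trough 6.7 mg/L vs MEC 3 mg/L: adequate.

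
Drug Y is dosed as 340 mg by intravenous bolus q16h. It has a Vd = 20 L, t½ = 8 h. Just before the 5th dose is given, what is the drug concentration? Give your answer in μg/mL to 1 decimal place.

5.6 μg/mL

f = (1/2)^(τ/t½) = (1/2)^(16/8) ≈ 0.2500.
C₀ = D/Vd = 340/20 ≈ 17.000 μg/mL.
Before the 5th dose, 4 doses have been given. Superposition: Cmin = C₀·(f + f² + … + f^4).
≈ 17.000 × (0.2500 + 0.0625 + 0.0156 + 0.0039) ≈ 17.000 × 0.3320 ≈ 5.644 μg/mL.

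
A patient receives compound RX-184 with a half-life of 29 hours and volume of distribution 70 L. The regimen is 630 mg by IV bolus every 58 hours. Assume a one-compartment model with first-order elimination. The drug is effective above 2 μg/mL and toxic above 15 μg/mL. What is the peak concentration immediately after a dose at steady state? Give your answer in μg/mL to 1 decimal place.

12.0 μg/mL

The dosing interval is 2 half-lives, so f = 2^(−2) = 0.25.
Accumulation ratio R = 1/(1 − f) = 1/0.75 = 4/3.
Single-dose peak C₀ = D/Vd = 630/70 = 9 μg/mL.
Steady-state peak Cmax,ss = C₀·R = 9 × 4/3 ≈ 12.000 μg/mL.
Peak 12.0 μg/mL vs MTC 15 μg/mL: below toxic threshold.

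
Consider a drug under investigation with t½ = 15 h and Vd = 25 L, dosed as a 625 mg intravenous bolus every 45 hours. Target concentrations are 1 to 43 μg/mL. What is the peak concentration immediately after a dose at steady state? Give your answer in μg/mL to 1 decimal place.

28.6 μg/mL

τ = 45 h = 3 half-lives, so f = (1/2)^3 = 0.125.
Accumulation ratio R = 1/(1 − f) = 1/0.875 = 8/7.
Single-dose peak C₀ = D/Vd = 625/25 = 25 μg/mL.
Steady-state peak Cmax,ss = C₀·R = 25 × 8/7 ≈ 28.571 μg/mL.
Peak 28.6 μg/mL vs MTC 43 μg/mL: below toxic threshold.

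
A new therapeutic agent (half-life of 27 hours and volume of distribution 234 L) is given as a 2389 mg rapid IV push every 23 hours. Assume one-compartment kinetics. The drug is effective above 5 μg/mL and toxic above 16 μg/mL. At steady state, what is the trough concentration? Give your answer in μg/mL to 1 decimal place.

12.7 μg/mL

τ/t½ = 23/27 ≈ 0.85185, so fraction remaining f = (1/2)^(23/27) ≈ 0.5541.
Each bolus raises the concentration by D/Vd = 2389/234 ≈ 10.209 μg/mL.
Steady-state trough Cmin,ss = C₀·f/(1−f) ≈ 10.209 × 0.5541/0.4459 ≈ 12.686 μg/mL.
Trough 12.7 μg/mL vs MEC 5 μg/mL: adequate.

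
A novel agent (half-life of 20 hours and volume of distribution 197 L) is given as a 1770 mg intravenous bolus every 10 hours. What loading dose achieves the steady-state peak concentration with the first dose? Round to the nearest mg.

6043 mg

f = (1/2)^(10/20) ≈ 0.707107; accumulation ratio R = 1/(1−f) ≈ 3.41422.
Loading dose to hit Cmax,ss on first dose: D_load = D_maint·R ≈ 1770 × 3.41422 ≈ 6043.17 mg.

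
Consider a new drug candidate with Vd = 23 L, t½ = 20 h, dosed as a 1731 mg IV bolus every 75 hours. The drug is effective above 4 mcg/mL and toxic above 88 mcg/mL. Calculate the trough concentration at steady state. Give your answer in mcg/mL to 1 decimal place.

Over one 75-h interval, 75/20 ≈ 3.75 half-lives elapse, leaving f ≈ 0.0743 of each dose.
Each bolus raises the concentration by D/Vd = 1731/23 ≈ 75.261 mcg/mL.
Steady-state trough Cmin,ss = C₀·f/(1−f) ≈ 75.261 × 0.0743/0.9257 ≈ 6.041 mcg/mL.
Trough 6.0 mcg/mL vs MEC 4 mcg/mL: adequate.

6.0 mcg/mL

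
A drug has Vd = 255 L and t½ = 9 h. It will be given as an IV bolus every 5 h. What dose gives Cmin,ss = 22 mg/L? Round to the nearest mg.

2635 mg

τ/t½ = 5/9 ≈ 0.55556, so f = (1/2)^(5/9) ≈ 0.680395.
Cmin,ss = (D/Vd)·f/(1−f), so D = Cmin,ss·Vd·(1−f)/f.
D = 22 × 255 × (1−f)/f ≈ 22 × 255 × 0.46973 ≈ 2635.19 mg.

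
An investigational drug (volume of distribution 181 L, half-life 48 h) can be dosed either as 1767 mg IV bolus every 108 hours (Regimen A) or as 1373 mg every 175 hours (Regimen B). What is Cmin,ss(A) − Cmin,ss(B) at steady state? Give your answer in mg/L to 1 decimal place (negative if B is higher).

1.9 mg/L

Regimen A: f = (1/2)^(108/48) ≈ 0.2102; Cmin,ss = (1767/181)·f/(1−f) ≈ 2.598 mg/L.
Regimen B: f = (1/2)^(175/48) ≈ 0.0799; Cmin,ss = (1373/181)·f/(1−f) ≈ 0.659 mg/L.
Difference ≈ 2.598 − 0.659 ≈ 1.939 mg/L.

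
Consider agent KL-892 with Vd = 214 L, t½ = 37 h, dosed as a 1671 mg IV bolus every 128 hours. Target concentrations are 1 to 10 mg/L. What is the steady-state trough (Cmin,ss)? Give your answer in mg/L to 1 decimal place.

0.8 mg/L

τ/t½ = 128/37 ≈ 3.4595, so fraction remaining f = (1/2)^(128/37) ≈ 0.0909.
Accumulation ratio R = 1/(1 − f) ≈ 1/0.9091 ≈ 1.1000.
Single-dose peak C₀ = D/Vd = 1671/214 ≈ 7.808 mg/L.
Steady-state peak Cmax,ss = C₀·R ≈ 7.808 × 1.1000 ≈ 8.589 mg/L.
One interval later, Cmin,ss = Cmax,ss·e^(−kτ) ≈ 8.589 × 0.0909 ≈ 0.781 mg/L.
Trough 0.8 mg/L vs MEC 1 mg/L: subtherapeutic.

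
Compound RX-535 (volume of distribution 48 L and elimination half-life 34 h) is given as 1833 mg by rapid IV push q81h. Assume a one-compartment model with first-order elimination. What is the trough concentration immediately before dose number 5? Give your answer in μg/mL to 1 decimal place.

f = (1/2)^(τ/t½) = (1/2)^(81/34) ≈ 0.1918.
C₀ = D/Vd = 1833/48 ≈ 38.188 μg/mL.
Before the 5th dose, 4 doses have been given. Superposition: Cmin = C₀·(f + f² + … + f^4).
≈ 38.188 × (0.1918 + 0.0368 + 0.0071 + 0.0014) ≈ 38.188 × 0.2371 ≈ 9.054 μg/mL.

9.1 μg/mL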